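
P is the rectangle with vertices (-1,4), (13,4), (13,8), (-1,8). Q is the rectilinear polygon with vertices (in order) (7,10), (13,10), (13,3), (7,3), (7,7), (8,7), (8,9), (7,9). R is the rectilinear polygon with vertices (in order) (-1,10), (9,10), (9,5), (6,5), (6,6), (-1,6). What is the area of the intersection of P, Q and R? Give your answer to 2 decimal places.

5.00

The intersection is the polygon with vertices (7,7), (8,7), (8,8), (9,8), (9,5), (7,5).
By the shoelace formula its area is 5.00.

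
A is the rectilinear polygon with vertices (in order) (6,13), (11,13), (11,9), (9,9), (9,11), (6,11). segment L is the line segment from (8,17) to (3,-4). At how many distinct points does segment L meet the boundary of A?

2

The segment meets the boundary at (6.571,11), (7.048,13).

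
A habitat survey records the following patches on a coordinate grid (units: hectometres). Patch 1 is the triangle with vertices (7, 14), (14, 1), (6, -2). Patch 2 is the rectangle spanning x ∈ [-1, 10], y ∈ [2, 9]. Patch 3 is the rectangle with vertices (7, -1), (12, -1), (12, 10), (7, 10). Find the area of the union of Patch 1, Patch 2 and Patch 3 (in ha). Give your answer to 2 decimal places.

By inclusion–exclusion:
Individual areas: |Patch 1| = 62.5, |Patch 2| = 77, |Patch 3| = 55.
|Patch 1∩Patch 2| = 24.6308.
|Patch 1∩Patch 3| = 45.3947.
|Patch 2∩Patch 3|: x∈[7,10], y∈[2,9] → 3·7 = 21.
|Patch 1∩Patch 2∩Patch 3| = 20.9121.
|Patch 1 ∪ Patch 2 ∪ Patch 3| = 194.5 − 91.0255 + 20.9121 = 124.39.

124.39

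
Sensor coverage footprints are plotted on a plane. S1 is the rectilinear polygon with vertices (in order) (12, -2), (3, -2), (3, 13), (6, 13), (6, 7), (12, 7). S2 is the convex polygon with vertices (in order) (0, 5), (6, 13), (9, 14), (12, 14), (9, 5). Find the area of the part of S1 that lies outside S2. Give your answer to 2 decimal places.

74.33

|S1| = 99, |S1∩S2| = 24.6667.
|S1 ∖ S2| = |S1| − |S1∩S2| = 99 − 24.6667 = 74.33.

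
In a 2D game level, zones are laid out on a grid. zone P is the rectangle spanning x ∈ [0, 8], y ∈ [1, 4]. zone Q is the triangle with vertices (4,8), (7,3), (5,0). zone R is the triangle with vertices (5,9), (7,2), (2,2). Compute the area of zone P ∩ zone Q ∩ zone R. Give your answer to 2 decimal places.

The intersection is the polygon with vertices (6.455,3.909), (6.8,2.7), (6.333,2), (4.75,2), (4.5,4), (6.4,4).
By the shoelace formula its area is 3.94.

3.94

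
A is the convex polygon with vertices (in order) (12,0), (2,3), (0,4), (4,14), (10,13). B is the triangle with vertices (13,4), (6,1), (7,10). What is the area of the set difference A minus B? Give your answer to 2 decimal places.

80.47

|A| = 108, |A∩B| = 27.5287.
|A ∖ B| = |A| − |A∩B| = 108 − 27.5287 = 80.47.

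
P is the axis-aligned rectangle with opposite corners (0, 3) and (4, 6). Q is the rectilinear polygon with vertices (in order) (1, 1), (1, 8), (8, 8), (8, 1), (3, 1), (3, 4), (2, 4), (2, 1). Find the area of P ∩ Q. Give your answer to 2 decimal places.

8.00

The intersection is the polygon with vertices (4,6), (4,3), (3,3), (3,4), (2,4), (2,3), (1,3), (1,6).
By the shoelace formula its area is 8.00.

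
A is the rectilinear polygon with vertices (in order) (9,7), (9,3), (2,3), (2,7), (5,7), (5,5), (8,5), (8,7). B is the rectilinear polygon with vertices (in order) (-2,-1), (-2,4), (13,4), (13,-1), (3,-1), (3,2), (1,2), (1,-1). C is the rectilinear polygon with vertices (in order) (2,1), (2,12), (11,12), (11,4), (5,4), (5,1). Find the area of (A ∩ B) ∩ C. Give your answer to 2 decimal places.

3.00

|A ∩ B| = 7.
|(A ∩ B) ∩ C| = 3.00.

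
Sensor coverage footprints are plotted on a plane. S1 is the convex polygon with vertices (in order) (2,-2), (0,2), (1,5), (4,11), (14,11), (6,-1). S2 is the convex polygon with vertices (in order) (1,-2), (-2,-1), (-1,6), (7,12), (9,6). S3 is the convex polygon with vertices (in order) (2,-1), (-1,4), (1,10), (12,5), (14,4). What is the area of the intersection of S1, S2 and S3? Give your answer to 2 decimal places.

The intersection is the polygon with vertices (1,5), (3,9), (3.075,9.057), (8.857,6.429), (9,6), (2,-1), (0.071,2.214).
By the shoelace formula its area is 45.01.

45.01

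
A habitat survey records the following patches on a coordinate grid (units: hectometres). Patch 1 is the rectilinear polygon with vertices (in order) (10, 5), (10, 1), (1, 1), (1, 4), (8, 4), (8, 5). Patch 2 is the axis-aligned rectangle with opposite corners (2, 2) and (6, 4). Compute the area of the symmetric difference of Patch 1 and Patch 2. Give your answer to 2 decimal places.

21.00

|Patch 1| = 29, |Patch 2| = 8, |Patch 1∩Patch 2| = 8.
|Patch 1 △ Patch 2| = |Patch 1| + |Patch 2| − 2·|Patch 1∩Patch 2| = 29 + 8 − 16 = 21.00.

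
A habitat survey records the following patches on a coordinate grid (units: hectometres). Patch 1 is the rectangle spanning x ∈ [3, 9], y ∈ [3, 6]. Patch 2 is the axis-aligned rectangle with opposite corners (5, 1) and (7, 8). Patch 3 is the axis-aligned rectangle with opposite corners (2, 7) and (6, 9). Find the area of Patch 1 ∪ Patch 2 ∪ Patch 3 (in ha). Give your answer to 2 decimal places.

By inclusion–exclusion:
Individual areas: |Patch 1| = 18, |Patch 2| = 14, |Patch 3| = 8.
|Patch 1∩Patch 2|: x∈[5,7], y∈[3,6] → 2·3 = 6.
|Patch 1∩Patch 3| = 0 (no overlap).
|Patch 2∩Patch 3|: x∈[5,6], y∈[7,8] → 1·1 = 1.
|Patch 1∩Patch 2∩Patch 3| = 0.
|Patch 1 ∪ Patch 2 ∪ Patch 3| = 40 − 7 + 0 = 33.00.

33.00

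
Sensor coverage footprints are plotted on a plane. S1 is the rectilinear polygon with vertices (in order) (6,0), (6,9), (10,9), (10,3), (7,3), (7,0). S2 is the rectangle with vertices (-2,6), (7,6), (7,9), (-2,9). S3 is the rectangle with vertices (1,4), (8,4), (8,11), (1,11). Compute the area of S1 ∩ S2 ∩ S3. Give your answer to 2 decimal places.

3.00

The intersection is the polygon with vertices (7,9), (7,6), (6,6), (6,9).
By the shoelace formula its area is 3.00.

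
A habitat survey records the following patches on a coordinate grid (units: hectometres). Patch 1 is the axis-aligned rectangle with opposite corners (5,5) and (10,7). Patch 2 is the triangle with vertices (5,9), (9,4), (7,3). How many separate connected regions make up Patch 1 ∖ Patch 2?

2

Patch 1 ∖ Patch 2 splits into 2 disjoint pieces (area 5.2, area 2).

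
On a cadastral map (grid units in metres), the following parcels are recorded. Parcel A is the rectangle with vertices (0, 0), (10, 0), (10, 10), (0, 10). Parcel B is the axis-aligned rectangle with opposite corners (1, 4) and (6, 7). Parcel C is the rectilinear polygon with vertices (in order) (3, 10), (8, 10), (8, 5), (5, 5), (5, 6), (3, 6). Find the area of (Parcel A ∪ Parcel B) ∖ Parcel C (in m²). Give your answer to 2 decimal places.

77.00

|Parcel A ∪ Parcel B| = 100.
|(Parcel A ∪ Parcel B) ∩ Parcel C| = 23.
|(Parcel A ∪ Parcel B) ∖ Parcel C| = 100 − 23 = 77.00.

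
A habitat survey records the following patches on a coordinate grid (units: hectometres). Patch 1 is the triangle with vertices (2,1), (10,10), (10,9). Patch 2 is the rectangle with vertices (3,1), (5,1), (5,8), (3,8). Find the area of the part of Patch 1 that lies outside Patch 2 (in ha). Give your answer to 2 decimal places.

|Patch 1| = 4, |Patch 1∩Patch 2| = 0.5.
|Patch 1 ∖ Patch 2| = |Patch 1| − |Patch 1∩Patch 2| = 4 − 0.5 = 3.50.

3.50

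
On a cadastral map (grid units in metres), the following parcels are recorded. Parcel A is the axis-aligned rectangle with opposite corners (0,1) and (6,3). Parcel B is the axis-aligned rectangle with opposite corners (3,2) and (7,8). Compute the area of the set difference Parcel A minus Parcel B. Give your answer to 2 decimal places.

9.00

|Parcel A∩Parcel B|: x∈[3,6], y∈[2,3] → 3·1 = 3.
|Parcel A| = 12.
|Parcel A ∖ Parcel B| = |Parcel A| − |Parcel A∩Parcel B| = 12 − 3 = 9.00.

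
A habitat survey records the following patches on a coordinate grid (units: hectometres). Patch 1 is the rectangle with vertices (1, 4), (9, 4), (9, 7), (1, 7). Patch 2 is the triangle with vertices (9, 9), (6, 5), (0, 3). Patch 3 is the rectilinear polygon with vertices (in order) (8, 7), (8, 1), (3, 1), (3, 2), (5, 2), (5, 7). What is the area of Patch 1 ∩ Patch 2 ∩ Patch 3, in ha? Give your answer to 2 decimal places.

The intersection is the polygon with vertices (6,5), (5,4.667), (5,6.333), (6,7), (7.5,7).
By the shoelace formula its area is 3.33.

3.33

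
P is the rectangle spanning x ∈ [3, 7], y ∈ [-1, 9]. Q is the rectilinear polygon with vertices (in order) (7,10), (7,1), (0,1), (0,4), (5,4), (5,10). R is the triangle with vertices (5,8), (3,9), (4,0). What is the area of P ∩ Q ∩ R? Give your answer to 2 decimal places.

1.77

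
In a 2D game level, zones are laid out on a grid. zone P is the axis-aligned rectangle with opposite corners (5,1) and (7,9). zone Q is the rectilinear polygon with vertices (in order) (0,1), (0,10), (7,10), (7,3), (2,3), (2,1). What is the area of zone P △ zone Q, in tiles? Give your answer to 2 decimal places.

|zone P| = 16, |zone Q| = 53, |zone P∩zone Q| = 12.
|zone P △ zone Q| = |zone P| + |zone Q| − 2·|zone P∩zone Q| = 16 + 53 − 24 = 45.00.

45.00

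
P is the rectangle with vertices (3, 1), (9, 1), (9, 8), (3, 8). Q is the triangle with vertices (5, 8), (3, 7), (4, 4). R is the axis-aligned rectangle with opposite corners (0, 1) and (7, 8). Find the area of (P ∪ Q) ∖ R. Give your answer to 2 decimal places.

14.00

|P ∪ Q| = 42.
|(P ∪ Q) ∩ R| = 28.
|(P ∪ Q) ∖ R| = 42 − 28 = 14.00.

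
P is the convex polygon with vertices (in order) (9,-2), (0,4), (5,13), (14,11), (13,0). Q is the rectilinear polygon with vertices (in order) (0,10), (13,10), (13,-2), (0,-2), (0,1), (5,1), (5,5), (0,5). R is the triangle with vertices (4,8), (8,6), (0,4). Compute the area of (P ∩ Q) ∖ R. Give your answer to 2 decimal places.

91.53

|P ∩ Q| = 102.0278.
|(P ∩ Q) ∩ R| = 10.5.
|(P ∩ Q) ∖ R| = 102.0278 − 10.5 = 91.53.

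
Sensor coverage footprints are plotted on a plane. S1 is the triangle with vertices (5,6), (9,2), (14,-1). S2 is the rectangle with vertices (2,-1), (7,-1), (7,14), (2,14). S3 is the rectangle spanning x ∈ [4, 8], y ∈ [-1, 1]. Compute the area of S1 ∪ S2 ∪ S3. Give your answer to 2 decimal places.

By inclusion–exclusion:
Individual areas: |S1| = 4, |S2| = 75, |S3| = 8.
|S1∩S2| = 0.4444.
|S1∩S3| = 0.
|S2∩S3|: x∈[4,7], y∈[-1,1] → 3·2 = 6.
|S1∩S2∩S3| = 0.
|S1 ∪ S2 ∪ S3| = 87 − 6.4444 + 0 = 80.56.

80.56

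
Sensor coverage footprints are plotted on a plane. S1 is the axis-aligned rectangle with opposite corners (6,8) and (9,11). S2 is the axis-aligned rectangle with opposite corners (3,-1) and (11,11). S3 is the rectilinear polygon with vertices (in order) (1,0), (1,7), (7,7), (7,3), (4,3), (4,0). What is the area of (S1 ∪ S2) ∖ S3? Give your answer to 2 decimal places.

|S1 ∪ S2| = 96.
|(S1 ∪ S2) ∩ S3| = 19.
|(S1 ∪ S2) ∖ S3| = 96 − 19 = 77.00.

77.00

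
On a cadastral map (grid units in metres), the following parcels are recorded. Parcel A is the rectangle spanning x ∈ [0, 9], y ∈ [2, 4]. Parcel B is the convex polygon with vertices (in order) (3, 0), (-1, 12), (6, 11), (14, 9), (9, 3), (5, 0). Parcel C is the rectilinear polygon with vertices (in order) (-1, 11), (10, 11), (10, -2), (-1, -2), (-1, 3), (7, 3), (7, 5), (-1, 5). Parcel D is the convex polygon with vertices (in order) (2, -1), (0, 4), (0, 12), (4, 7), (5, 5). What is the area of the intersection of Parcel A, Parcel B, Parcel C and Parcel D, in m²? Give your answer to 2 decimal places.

1.58

The intersection is the polygon with vertices (2.333,2), (2,3), (4,3), (3.5,2).
By the shoelace formula its area is 1.58.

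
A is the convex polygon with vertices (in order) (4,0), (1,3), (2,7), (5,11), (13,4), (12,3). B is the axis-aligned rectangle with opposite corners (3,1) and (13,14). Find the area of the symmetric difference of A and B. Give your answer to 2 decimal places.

79.00

|A| = 72, |B| = 130, |A∩B| = 61.5.
|A △ B| = |A| + |B| − 2·|A∩B| = 72 + 130 − 123 = 79.00.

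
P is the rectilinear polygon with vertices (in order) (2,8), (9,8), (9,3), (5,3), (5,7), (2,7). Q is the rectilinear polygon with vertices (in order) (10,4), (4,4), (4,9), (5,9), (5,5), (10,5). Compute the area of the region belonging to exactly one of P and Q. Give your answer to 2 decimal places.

23.00

|P| = 23, |Q| = 10, |P∩Q| = 5.
|P △ Q| = |P| + |Q| − 2·|P∩Q| = 23 + 10 − 10 = 23.00.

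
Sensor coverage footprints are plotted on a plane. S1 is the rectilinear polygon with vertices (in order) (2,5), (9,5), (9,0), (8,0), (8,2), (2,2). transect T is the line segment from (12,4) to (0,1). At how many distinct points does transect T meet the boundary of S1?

2

The segment meets the boundary at (9,3.25), (4,2).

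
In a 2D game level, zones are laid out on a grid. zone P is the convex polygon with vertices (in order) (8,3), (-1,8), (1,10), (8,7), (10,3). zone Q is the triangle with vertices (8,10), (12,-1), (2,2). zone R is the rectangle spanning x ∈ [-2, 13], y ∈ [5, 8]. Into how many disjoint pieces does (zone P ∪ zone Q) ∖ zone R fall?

(zone P ∪ zone Q) ∖ zone R splits into 3 disjoint pieces (area 6.6667, area 2.2273, area 35.0795).

3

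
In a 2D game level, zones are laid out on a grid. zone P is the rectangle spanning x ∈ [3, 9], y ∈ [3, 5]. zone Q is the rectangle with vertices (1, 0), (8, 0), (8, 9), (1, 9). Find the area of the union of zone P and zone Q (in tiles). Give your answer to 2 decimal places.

65.00

By inclusion–exclusion:
Individual areas: |zone P| = 12, |zone Q| = 63.
|zone P∩zone Q|: x∈[3,8], y∈[3,5] → 5·2 = 10.
|zone P ∪ zone Q| = 75 − 10 = 65.00.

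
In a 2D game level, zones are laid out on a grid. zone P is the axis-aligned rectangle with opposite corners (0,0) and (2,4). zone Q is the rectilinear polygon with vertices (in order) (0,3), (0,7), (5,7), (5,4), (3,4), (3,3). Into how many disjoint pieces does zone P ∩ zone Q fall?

zone P ∩ zone Q is a single connected region.

1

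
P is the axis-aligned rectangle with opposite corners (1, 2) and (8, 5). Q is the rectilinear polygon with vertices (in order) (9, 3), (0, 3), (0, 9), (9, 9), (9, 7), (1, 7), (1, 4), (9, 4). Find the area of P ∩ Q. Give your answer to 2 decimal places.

7.00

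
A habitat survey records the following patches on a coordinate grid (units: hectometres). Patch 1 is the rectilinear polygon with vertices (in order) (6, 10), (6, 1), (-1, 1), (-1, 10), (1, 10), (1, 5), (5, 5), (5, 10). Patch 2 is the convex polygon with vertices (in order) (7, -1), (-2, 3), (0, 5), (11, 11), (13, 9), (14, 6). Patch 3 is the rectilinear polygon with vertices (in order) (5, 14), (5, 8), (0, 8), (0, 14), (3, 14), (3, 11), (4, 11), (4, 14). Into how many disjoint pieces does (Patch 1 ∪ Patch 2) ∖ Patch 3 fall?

1

(Patch 1 ∪ Patch 2) ∖ Patch 3 is a single connected region.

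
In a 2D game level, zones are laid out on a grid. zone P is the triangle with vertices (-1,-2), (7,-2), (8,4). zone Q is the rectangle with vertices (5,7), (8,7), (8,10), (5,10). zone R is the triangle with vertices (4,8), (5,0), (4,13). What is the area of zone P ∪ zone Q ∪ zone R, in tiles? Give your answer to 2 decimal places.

35.42

By inclusion–exclusion:
Individual areas: |zone P| = 24, |zone Q| = 9, |zone R| = 2.5.
|zone P∩zone Q| = 0.
|zone P∩zone R| = 0.0844.
|zone Q∩zone R| = 0.
|zone P∩zone Q∩zone R| = 0.
|zone P ∪ zone Q ∪ zone R| = 35.5 − 0.0844 + 0 = 35.42.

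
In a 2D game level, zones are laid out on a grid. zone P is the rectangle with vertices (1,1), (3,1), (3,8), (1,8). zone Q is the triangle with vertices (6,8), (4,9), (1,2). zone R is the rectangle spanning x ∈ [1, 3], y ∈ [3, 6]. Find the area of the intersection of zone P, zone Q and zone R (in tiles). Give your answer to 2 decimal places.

1.97

The intersection is the polygon with vertices (1.833,3), (1.429,3), (2.714,6), (3,6), (3,4.4).
By the shoelace formula its area is 1.97.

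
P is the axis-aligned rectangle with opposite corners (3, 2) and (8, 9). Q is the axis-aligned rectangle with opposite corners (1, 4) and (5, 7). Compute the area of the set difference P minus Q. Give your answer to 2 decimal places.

29.00

|P∩Q|: x∈[3,5], y∈[4,7] → 2·3 = 6.
|P| = 35.
|P ∖ Q| = |P| − |P∩Q| = 35 − 6 = 29.00.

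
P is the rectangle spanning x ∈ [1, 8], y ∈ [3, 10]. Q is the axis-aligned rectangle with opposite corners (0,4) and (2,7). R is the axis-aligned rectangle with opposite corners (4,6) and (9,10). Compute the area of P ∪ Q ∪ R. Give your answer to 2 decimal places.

By inclusion–exclusion:
Individual areas: |P| = 49, |Q| = 6, |R| = 20.
|P∩Q|: x∈[1,2], y∈[4,7] → 1·3 = 3.
|P∩R|: x∈[4,8], y∈[6,10] → 4·4 = 16.
|Q∩R| = 0 (no overlap).
|P∩Q∩R| = 0.
|P ∪ Q ∪ R| = 75 − 19 + 0 = 56.00.

56.00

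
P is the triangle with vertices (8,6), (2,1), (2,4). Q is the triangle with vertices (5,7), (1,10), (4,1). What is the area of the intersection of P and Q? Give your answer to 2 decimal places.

The intersection is the polygon with vertices (3.565,2.304), (2.9,4.3), (4.647,4.882), (4.323,2.936).
By the shoelace formula its area is 2.57.

2.57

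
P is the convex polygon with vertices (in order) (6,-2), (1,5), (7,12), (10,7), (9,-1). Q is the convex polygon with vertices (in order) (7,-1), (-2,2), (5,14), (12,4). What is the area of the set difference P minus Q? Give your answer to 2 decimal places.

|P| = 73.5, |P∩Q| = 67.0738.
|P ∖ Q| = |P| − |P∩Q| = 73.5 − 67.0738 = 6.43.

6.43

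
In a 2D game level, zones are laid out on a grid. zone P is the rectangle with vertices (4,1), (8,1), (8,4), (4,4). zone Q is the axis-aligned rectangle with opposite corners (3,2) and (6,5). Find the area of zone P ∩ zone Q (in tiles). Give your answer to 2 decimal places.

|zone P∩zone Q|: x∈[4,6], y∈[2,4] → 2·2 = 4.

4.00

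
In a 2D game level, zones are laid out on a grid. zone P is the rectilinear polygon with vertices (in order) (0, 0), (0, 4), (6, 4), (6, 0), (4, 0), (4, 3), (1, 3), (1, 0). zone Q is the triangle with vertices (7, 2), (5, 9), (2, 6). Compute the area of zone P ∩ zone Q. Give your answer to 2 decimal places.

The intersection is the polygon with vertices (6,4), (6,2.8), (4.5,4).
By the shoelace formula its area is 0.90.

0.90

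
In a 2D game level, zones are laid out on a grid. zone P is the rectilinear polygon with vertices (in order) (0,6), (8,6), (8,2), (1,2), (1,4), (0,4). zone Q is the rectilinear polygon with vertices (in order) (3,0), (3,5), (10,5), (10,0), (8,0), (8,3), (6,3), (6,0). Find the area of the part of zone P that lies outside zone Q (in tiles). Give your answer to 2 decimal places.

|zone P| = 30, |zone P∩zone Q| = 13.
|zone P ∖ zone Q| = |zone P| − |zone P∩zone Q| = 30 − 13 = 17.00.

17.00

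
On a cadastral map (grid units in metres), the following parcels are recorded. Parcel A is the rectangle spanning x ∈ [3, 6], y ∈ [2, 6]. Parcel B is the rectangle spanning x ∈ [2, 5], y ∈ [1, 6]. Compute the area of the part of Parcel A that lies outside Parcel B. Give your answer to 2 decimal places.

|Parcel A∩Parcel B|: x∈[3,5], y∈[2,6] → 2·4 = 8.
|Parcel A| = 12.
|Parcel A ∖ Parcel B| = |Parcel A| − |Parcel A∩Parcel B| = 12 − 8 = 4.00.

4.00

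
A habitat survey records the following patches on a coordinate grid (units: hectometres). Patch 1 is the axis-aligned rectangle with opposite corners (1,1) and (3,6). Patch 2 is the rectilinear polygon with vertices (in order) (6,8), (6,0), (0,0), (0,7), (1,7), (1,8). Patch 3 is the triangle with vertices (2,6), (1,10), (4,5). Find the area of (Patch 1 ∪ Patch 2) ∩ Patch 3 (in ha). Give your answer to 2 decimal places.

The region (Patch 1 ∪ Patch 2) ∩ Patch 3 is the polygon with vertices (2.2,8), (4,5), (2,6), (1.5,8).
By the shoelace formula its area is 2.80.

2.80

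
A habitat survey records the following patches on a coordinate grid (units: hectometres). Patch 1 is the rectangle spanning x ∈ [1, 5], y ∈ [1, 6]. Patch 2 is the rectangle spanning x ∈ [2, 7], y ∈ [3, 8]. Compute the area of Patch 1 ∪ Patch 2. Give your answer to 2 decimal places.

36.00

By inclusion–exclusion:
Individual areas: |Patch 1| = 20, |Patch 2| = 25.
|Patch 1∩Patch 2|: x∈[2,5], y∈[3,6] → 3·3 = 9.
|Patch 1 ∪ Patch 2| = 45 − 9 = 36.00.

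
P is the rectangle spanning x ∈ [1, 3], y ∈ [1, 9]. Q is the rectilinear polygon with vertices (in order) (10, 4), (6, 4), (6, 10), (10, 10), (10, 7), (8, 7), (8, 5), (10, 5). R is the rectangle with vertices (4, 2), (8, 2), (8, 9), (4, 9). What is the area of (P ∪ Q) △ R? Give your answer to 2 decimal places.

|P ∪ Q| = 36.
|(P ∪ Q) ∩ R| = 10.
|(P ∪ Q) △ R| = 36 + 28 − 20 = 44.00.

44.00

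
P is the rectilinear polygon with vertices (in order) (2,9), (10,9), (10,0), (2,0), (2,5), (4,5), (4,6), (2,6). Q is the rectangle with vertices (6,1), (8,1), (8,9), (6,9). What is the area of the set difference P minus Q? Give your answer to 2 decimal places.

|P| = 70, |P∩Q| = 16.
|P ∖ Q| = |P| − |P∩Q| = 70 − 16 = 54.00.

54.00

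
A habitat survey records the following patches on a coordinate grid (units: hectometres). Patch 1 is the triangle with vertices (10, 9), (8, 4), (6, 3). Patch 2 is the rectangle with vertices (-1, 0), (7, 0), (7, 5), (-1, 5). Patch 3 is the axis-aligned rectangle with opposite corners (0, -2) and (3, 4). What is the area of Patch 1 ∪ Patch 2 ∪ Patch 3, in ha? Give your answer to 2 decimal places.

49.50

By inclusion–exclusion:
Individual areas: |Patch 1| = 4, |Patch 2| = 40, |Patch 3| = 18.
|Patch 1∩Patch 2| = 0.5.
|Patch 1∩Patch 3| = 0.
|Patch 2∩Patch 3|: x∈[0,3], y∈[0,4] → 3·4 = 12.
|Patch 1∩Patch 2∩Patch 3| = 0.
|Patch 1 ∪ Patch 2 ∪ Patch 3| = 62 − 12.5 + 0 = 49.50.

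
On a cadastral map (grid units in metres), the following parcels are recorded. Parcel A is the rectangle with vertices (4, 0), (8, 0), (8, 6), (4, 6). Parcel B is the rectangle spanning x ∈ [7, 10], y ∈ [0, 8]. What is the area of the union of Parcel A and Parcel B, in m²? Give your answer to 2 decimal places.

By inclusion–exclusion:
Individual areas: |Parcel A| = 24, |Parcel B| = 24.
|Parcel A∩Parcel B|: x∈[7,8], y∈[0,6] → 1·6 = 6.
|Parcel A ∪ Parcel B| = 48 − 6 = 42.00.

42.00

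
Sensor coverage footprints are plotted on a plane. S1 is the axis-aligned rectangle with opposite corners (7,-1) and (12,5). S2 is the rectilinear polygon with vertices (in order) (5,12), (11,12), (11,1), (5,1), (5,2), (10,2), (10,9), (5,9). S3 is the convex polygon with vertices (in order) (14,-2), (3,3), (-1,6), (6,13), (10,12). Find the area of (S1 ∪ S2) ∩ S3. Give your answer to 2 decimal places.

45.75

|S1 ∪ S2| = 54.
|(S1 ∪ S2) ∩ S3| = 45.75.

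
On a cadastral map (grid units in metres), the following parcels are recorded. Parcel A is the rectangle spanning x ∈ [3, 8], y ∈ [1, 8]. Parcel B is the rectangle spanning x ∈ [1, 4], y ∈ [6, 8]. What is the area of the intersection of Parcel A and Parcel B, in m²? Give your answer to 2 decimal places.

|Parcel A∩Parcel B|: x∈[3,4], y∈[6,8] → 1·2 = 2.

2.00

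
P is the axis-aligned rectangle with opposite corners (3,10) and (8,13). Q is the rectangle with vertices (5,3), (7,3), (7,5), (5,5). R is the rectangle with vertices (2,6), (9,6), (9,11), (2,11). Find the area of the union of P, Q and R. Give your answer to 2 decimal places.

By inclusion–exclusion:
Individual areas: |P| = 15, |Q| = 4, |R| = 35.
|P∩Q| = 0 (no overlap).
|P∩R|: x∈[3,8], y∈[10,11] → 5·1 = 5.
|Q∩R| = 0 (no overlap).
|P∩Q∩R| = 0.
|P ∪ Q ∪ R| = 54 − 5 + 0 = 49.00.

49.00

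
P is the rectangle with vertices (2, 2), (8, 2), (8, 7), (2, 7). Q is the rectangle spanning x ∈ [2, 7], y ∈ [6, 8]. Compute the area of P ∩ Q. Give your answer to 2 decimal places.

|P∩Q|: x∈[2,7], y∈[6,7] → 5·1 = 5.

5.00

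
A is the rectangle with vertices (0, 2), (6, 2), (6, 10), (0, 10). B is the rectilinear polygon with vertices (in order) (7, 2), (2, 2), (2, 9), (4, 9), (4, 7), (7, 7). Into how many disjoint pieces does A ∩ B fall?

A ∩ B is a single connected region.

1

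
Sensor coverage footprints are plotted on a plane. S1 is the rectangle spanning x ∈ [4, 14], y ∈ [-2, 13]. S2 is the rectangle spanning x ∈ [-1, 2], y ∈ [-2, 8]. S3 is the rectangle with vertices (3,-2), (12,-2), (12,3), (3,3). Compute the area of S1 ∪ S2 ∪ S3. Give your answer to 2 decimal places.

By inclusion–exclusion:
Individual areas: |S1| = 150, |S2| = 30, |S3| = 45.
|S1∩S2| = 0 (no overlap).
|S1∩S3|: x∈[4,12], y∈[-2,3] → 8·5 = 40.
|S2∩S3| = 0 (no overlap).
|S1∩S2∩S3| = 0.
|S1 ∪ S2 ∪ S3| = 225 − 40 + 0 = 185.00.

185.00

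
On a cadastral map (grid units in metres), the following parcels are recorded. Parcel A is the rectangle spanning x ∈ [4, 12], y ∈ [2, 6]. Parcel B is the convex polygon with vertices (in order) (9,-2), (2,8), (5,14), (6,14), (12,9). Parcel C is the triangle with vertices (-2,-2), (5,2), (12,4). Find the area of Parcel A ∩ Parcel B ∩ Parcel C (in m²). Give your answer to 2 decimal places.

2.00

The intersection is the polygon with vertices (10.456,3.338), (7.333,2), (6.2,2), (6,2.286), (10.521,3.578).
By the shoelace formula its area is 2.00.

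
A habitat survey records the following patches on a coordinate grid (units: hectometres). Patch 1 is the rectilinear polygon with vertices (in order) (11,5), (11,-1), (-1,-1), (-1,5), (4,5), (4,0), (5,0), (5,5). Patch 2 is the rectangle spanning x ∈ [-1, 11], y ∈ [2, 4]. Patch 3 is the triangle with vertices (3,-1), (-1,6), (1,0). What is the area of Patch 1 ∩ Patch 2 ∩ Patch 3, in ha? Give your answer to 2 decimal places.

The intersection is the polygon with vertices (0.143,4), (1.286,2), (0.333,2), (-0.333,4).
By the shoelace formula its area is 1.43.

1.43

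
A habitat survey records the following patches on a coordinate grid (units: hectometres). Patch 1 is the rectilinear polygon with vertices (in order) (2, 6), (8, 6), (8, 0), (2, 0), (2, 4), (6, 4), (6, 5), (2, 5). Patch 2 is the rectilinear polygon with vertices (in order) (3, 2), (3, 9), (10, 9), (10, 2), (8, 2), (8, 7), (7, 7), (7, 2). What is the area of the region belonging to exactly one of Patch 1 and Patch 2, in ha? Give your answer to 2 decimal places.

50.00

|Patch 1| = 32, |Patch 2| = 44, |Patch 1∩Patch 2| = 13.
|Patch 1 △ Patch 2| = |Patch 1| + |Patch 2| − 2·|Patch 1∩Patch 2| = 32 + 44 − 26 = 50.00.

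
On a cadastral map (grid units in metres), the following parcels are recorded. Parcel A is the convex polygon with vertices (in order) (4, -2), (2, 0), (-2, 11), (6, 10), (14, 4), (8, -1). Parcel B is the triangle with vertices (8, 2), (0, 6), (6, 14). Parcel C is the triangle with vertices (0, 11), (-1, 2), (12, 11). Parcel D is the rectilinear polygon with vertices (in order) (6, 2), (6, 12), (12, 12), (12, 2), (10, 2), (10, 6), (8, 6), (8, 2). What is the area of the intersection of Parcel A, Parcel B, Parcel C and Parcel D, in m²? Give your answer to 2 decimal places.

The intersection is the polygon with vertices (7.069,7.586), (6,6.846), (6,10), (6.762,9.429).
By the shoelace formula its area is 2.30.

2.30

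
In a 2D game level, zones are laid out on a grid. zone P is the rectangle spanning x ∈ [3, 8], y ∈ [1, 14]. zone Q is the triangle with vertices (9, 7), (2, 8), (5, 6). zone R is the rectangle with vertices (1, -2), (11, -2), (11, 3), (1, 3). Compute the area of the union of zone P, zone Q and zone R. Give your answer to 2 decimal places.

105.46

By inclusion–exclusion:
Individual areas: |zone P| = 65, |zone Q| = 5.5, |zone R| = 50.
|zone P∩zone Q| = 5.0417.
|zone P∩zone R|: x∈[3,8], y∈[1,3] → 5·2 = 10.
|zone Q∩zone R| = 0.
|zone P∩zone Q∩zone R| = 0.
|zone P ∪ zone Q ∪ zone R| = 120.5 − 15.0417 + 0 = 105.46.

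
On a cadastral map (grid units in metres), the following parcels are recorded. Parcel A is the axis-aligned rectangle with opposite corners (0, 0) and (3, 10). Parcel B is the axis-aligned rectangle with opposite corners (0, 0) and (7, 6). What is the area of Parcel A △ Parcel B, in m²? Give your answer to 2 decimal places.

|Parcel A∩Parcel B|: x∈[0,3], y∈[0,6] → 3·6 = 18.
|Parcel A △ Parcel B| = |Parcel A| + |Parcel B| − 2·|Parcel A∩Parcel B| = 30 + 42 − 36 = 36.00.

36.00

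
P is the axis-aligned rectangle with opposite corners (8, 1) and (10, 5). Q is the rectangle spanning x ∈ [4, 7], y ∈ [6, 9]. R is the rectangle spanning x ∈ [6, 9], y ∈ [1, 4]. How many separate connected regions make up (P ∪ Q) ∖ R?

(P ∪ Q) ∖ R splits into 2 disjoint pieces (area 5, area 9).

2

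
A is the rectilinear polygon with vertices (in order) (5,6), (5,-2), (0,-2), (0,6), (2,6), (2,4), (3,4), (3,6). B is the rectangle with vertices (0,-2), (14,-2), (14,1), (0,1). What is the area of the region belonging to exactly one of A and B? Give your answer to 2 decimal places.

|A| = 38, |B| = 42, |A∩B| = 15.
|A △ B| = |A| + |B| − 2·|A∩B| = 38 + 42 − 30 = 50.00.

50.00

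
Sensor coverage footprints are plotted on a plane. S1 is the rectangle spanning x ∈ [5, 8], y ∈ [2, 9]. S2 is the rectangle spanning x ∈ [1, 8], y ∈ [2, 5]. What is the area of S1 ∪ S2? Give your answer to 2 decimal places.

33.00

By inclusion–exclusion:
Individual areas: |S1| = 21, |S2| = 21.
|S1∩S2|: x∈[5,8], y∈[2,5] → 3·3 = 9.
|S1 ∪ S2| = 42 − 9 = 33.00.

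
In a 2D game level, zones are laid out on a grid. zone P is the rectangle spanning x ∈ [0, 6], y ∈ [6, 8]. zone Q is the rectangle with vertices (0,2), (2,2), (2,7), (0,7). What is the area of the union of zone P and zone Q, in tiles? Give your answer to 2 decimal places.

20.00

By inclusion–exclusion:
Individual areas: |zone P| = 12, |zone Q| = 10.
|zone P∩zone Q|: x∈[0,2], y∈[6,7] → 2·1 = 2.
|zone P ∪ zone Q| = 22 − 2 = 20.00.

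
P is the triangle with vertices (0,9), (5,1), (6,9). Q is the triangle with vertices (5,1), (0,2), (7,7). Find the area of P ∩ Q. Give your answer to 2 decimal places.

The intersection is the polygon with vertices (3.025,4.16), (5.628,6.02), (5,1).
By the shoelace formula its area is 5.95.

5.95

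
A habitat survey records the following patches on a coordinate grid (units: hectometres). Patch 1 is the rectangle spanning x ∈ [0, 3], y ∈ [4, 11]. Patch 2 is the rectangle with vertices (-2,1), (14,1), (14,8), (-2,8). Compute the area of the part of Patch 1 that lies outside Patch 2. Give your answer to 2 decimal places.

|Patch 1∩Patch 2|: x∈[0,3], y∈[4,8] → 3·4 = 12.
|Patch 1| = 21.
|Patch 1 ∖ Patch 2| = |Patch 1| − |Patch 1∩Patch 2| = 21 − 12 = 9.00.

9.00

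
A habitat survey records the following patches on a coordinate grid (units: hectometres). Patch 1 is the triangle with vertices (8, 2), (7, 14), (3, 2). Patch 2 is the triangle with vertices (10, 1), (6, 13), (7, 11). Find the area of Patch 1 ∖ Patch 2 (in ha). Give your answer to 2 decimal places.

29.20

|Patch 1| = 30, |Patch 1∩Patch 2| = 0.803.
|Patch 1 ∖ Patch 2| = |Patch 1| − |Patch 1∩Patch 2| = 30 − 0.803 = 29.20.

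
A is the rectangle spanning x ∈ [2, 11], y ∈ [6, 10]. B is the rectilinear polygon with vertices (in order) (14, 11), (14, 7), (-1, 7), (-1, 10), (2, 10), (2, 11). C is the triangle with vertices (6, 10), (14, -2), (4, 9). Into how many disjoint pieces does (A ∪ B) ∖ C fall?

(A ∪ B) ∖ C is a single connected region.

1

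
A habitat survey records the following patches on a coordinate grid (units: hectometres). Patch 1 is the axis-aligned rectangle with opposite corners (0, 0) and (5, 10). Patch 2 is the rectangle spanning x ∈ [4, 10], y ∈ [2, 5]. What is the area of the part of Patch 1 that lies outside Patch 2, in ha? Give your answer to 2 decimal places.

47.00

|Patch 1∩Patch 2|: x∈[4,5], y∈[2,5] → 1·3 = 3.
|Patch 1| = 50.
|Patch 1 ∖ Patch 2| = |Patch 1| − |Patch 1∩Patch 2| = 50 − 3 = 47.00.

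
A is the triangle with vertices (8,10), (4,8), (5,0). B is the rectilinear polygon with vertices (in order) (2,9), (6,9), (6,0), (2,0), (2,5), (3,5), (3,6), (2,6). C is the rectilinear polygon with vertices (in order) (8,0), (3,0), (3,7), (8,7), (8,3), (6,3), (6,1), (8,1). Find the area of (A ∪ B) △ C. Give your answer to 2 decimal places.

25.63

|A ∪ B| = 40.6667.
|(A ∪ B) ∩ C| = 23.0167.
|(A ∪ B) △ C| = 40.6667 + 31 − 46.0333 = 25.63.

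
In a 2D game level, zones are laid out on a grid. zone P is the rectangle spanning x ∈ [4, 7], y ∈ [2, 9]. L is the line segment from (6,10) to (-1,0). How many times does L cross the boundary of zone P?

2

The segment meets the boundary at (4,7.143), (5.3,9).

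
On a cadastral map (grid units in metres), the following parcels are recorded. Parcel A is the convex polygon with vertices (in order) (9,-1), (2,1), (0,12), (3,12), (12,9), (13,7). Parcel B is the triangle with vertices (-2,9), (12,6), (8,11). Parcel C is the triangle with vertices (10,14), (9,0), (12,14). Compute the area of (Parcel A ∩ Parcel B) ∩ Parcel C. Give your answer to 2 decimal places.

The region (Parcel A ∩ Parcel B) ∩ Parcel C is the polygon with vertices (10.648,7.69), (10.361,6.351), (9.467,6.543), (9.639,8.951).
By the shoelace formula its area is 1.95.

1.95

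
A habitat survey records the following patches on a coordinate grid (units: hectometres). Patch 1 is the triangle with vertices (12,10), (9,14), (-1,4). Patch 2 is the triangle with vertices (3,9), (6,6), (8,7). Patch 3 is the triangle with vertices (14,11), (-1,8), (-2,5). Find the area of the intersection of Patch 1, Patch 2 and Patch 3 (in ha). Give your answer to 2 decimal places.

The intersection is the polygon with vertices (5.742,7.903), (4.545,7.455), (3.5,8.5), (3.714,8.714).
By the shoelace formula its area is 1.16.

1.16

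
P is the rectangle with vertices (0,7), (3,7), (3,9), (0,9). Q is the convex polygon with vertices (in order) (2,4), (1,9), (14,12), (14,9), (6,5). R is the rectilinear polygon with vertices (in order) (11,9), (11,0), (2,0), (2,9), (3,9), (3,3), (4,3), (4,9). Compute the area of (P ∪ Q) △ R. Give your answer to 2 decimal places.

79.15

|P ∪ Q| = 58.4.
|(P ∪ Q) ∩ R| = 27.125.
|(P ∪ Q) △ R| = 58.4 + 75 − 54.25 = 79.15.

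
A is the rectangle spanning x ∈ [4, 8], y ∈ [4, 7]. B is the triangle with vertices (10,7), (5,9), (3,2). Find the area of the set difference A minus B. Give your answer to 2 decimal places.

2.05

|A| = 12, |A∩B| = 9.95.
|A ∖ B| = |A| − |A∩B| = 12 − 9.95 = 2.05.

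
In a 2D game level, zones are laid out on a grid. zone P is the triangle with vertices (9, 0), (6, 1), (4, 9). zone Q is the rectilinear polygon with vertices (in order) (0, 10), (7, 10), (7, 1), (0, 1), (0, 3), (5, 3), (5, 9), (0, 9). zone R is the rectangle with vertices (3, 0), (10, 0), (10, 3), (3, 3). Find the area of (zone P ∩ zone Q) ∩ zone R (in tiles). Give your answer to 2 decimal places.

2.50

The region (zone P ∩ zone Q) ∩ zone R is the polygon with vertices (7,1), (6,1), (5.5,3), (7,3).
By the shoelace formula its area is 2.50.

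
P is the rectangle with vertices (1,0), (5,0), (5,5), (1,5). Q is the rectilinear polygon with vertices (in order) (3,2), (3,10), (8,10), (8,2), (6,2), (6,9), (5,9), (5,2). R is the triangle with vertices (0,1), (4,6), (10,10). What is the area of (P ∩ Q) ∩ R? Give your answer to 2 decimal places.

The region (P ∩ Q) ∩ R is the polygon with vertices (3,4.75), (3.2,5), (4.444,5), (3,3.7).
By the shoelace formula its area is 0.91.

0.91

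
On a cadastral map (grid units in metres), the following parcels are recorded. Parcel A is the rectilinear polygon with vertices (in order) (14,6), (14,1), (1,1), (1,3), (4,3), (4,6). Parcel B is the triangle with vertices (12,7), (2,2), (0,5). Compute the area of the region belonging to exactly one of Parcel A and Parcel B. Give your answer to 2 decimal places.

56.00

|Parcel A| = 56, |Parcel B| = 20, |Parcel A∩Parcel B| = 10.
|Parcel A △ Parcel B| = |Parcel A| + |Parcel B| − 2·|Parcel A∩Parcel B| = 56 + 20 − 20 = 56.00.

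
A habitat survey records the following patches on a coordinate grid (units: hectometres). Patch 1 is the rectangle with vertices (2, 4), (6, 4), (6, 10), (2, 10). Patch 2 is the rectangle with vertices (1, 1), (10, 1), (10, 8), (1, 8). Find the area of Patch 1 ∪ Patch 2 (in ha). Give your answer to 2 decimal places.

By inclusion–exclusion:
Individual areas: |Patch 1| = 24, |Patch 2| = 63.
|Patch 1∩Patch 2|: x∈[2,6], y∈[4,8] → 4·4 = 16.
|Patch 1 ∪ Patch 2| = 87 − 16 = 71.00.

71.00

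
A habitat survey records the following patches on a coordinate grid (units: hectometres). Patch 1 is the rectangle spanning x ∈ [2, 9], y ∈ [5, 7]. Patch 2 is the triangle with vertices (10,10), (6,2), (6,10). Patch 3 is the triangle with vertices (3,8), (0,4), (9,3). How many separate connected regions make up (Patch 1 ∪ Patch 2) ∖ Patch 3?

3

(Patch 1 ∪ Patch 2) ∖ Patch 3 splits into 3 disjoint pieces (area 17.1882, area 0.4211, area 0.0417).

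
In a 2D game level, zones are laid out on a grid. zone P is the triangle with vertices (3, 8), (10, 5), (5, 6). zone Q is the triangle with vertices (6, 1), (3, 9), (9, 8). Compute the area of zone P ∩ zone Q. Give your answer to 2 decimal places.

3.46

The intersection is the polygon with vertices (8.069,5.828), (7.895,5.421), (5,6), (3.6,7.4), (3.447,7.809).
By the shoelace formula its area is 3.46.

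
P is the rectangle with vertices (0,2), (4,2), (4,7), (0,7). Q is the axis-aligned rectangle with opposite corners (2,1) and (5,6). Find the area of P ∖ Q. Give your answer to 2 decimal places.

12.00

|P∩Q|: x∈[2,4], y∈[2,6] → 2·4 = 8.
|P| = 20.
|P ∖ Q| = |P| − |P∩Q| = 20 − 8 = 12.00.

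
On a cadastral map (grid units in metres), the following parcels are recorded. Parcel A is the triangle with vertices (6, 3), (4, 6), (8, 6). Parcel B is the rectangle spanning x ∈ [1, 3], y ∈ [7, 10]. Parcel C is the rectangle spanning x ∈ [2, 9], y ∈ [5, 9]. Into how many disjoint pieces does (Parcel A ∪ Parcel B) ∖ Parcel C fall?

2

(Parcel A ∪ Parcel B) ∖ Parcel C splits into 2 disjoint pieces (area 2.6667, area 4).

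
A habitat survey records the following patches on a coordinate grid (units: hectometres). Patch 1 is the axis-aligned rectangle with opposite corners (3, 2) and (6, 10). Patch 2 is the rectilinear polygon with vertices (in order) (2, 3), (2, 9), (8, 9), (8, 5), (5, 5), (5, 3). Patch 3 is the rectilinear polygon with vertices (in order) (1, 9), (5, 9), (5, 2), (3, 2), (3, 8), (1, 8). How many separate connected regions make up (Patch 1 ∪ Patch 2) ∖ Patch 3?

2

(Patch 1 ∪ Patch 2) ∖ Patch 3 splits into 2 disjoint pieces (area 18, area 5).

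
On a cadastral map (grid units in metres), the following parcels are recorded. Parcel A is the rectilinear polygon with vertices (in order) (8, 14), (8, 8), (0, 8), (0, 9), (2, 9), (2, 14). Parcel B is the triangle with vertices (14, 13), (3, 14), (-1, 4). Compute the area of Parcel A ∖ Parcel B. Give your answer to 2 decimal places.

4.82

|Parcel A| = 38, |Parcel A∩Parcel B| = 33.1803.
|Parcel A ∖ Parcel B| = |Parcel A| − |Parcel A∩Parcel B| = 38 − 33.1803 = 4.82.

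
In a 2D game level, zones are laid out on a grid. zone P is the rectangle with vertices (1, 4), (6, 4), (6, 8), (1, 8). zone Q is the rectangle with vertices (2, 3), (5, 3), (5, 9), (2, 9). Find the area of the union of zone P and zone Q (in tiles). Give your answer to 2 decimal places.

26.00

By inclusion–exclusion:
Individual areas: |zone P| = 20, |zone Q| = 18.
|zone P∩zone Q|: x∈[2,5], y∈[4,8] → 3·4 = 12.
|zone P ∪ zone Q| = 38 − 12 = 26.00.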